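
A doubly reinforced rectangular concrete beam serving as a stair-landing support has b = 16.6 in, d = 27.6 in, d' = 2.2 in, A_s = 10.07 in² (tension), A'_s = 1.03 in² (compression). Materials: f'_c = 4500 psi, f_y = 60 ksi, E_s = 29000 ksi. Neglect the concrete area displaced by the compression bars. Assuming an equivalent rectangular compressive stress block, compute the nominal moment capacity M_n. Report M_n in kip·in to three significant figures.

M_n ≈ 14200 kip·in

Assume both steels yield.
a = (A_s − A'_s) f_y/(0.85 f'_c b) = (10.07 − 1.03) × 60/(0.85 × 4.5 × 16.6) = 8.542 in.
c = a/β₁ = 8.542/0.825 = 10.354 in; ε'_s = 0.003(c − d')/c = 0.0024 ≥ ε_y = 0.0021, so the compression steel yields.
M_n = (A_s − A'_s) f_y (d − a/2) + A'_s f_y (d − d') = 542.4 × (27.6 − 4.271) + 61.8 × (27.6 − 2.2) = 12653.6 + 1569.7 = 14223.3 kip·in.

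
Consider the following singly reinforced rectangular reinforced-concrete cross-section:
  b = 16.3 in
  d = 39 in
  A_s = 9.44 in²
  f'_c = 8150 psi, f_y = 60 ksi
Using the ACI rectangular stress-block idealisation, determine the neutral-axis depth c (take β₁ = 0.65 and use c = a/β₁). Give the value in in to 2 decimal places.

T = A_s f_y = 9.44 × 60 = 566.4 kips.
a = T/(0.85 f'_c b) = 566.4/(0.85 × 8.15 × 16.3) = 5.0160 in.
With β₁ = 0.65, c = a/β₁ = 5.0160/0.65 = 7.72 in.

c ≈ 7.72 in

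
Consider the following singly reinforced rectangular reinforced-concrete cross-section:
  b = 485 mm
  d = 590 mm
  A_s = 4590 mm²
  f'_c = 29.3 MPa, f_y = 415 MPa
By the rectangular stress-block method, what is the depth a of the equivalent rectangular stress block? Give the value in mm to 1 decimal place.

T = A_s f_y = 4590 × 415 = 1904850 N = 1904.85 kN.
Setting C = 0.85 f'_c a b equal to T: a = 1904850/(0.85 × 29.3 × 485) = 157.7 mm.

a ≈ 157.7 mm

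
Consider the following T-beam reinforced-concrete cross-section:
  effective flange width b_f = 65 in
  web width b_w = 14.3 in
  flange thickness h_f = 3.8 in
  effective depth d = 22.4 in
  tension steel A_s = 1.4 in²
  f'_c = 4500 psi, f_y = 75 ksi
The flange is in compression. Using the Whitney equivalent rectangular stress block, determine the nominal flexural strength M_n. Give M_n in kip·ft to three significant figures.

M_n ≈ 194 kip·ft

Tension: T = A_s f_y = 1.4 × 75 = 105 kips.
Try a within the flange: a = T/(0.85 f'_c b_f) = 105/(0.85 × 4.5 × 65) = 0.422 in.
Since a = 0.422 ≤ h_f = 3.8 in, the stress block lies entirely in the flange; analyse as a rectangular beam of width b_f.
M_n = T(d − a/2) = 105 × (22.4 − 0.211) = 2329.8 kip·in.
M_n = 2329.8/12 = 194.15 kip·ft.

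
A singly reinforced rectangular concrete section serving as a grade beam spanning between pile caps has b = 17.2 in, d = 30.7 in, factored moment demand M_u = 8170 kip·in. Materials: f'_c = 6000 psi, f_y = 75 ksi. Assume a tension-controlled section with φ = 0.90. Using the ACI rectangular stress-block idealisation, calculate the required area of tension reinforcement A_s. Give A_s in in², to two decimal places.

M_n = M_u/φ = 8170/0.90 = 9077.78 kip·in.
From M_n = 0.85 f'_c a b (d − a/2):
a = d − √(d² − 2M_n/(0.85 f'_c b)) = 30.7 − √(30.7² − 2 × 9077.78/(0.85 × 6 × 17.2)) = 3.580 in.
A_s = 0.85 f'_c a b / f_y = 0.85 × 6 × 3.580 × 17.2 / 75 = 4.187 in².

A_s ≈ 4.19 in²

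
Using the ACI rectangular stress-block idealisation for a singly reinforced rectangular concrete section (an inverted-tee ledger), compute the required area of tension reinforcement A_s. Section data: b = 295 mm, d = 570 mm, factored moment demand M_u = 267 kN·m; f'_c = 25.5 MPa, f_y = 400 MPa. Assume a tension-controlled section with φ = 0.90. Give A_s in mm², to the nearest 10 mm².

A_s ≈ 1410 mm²

M_n = M_u/φ = 267/0.90 = 296.667 kN·m.
With M_n = 0.85 f'_c a b (d − a/2), solve the quadratic for a:
a = d − √(d² − 2M_n/(0.85 f'_c b)) = 570 − √(570² − 2 × 296.667×10⁶/(0.85 × 25.5 × 295)) = 88.23 mm.
A_s = 0.85 f'_c a b / f_y = 0.85 × 25.5 × 88.23 × 295 / 400 = 1410.4 mm².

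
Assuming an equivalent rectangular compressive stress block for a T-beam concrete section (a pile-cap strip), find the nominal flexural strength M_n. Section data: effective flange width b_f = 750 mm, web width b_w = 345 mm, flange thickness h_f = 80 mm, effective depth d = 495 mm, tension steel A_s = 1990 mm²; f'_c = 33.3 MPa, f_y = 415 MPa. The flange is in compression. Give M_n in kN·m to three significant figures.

M_n ≈ 393 kN·m

Tension: T = A_s f_y = 1990 × 415 = 825850 N.
Try a within the flange: a = T/(0.85 f'_c b_f) = 825850/(0.85 × 33.3 × 750) = 38.90 mm.
Since a = 38.90 ≤ h_f = 80 mm, the stress block lies entirely in the flange; analyse as a rectangular beam of width b_f.
M_n = T(d − a/2) = 825850 × (495 − 19.45) = 392.73 × 10⁶ N·mm.
M_n = 392.73 kN·m.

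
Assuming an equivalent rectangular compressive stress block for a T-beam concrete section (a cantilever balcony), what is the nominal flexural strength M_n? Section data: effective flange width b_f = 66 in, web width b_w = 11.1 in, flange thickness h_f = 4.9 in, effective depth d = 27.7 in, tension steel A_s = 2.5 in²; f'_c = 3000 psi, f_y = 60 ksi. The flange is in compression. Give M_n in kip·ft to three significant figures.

Tension: T = A_s f_y = 2.5 × 60 = 150 kips.
Try a within the flange: a = T/(0.85 f'_c b_f) = 150/(0.85 × 3 × 66) = 0.891 in.
Since a = 0.891 ≤ h_f = 4.9 in, the stress block lies entirely in the flange; analyse as a rectangular beam of width b_f.
M_n = T(d − a/2) = 150 × (27.7 − 0.4455) = 4088.2 kip·in.
M_n = 4088.2/12 = 340.68 kip·ft.

M_n ≈ 341 kip·ft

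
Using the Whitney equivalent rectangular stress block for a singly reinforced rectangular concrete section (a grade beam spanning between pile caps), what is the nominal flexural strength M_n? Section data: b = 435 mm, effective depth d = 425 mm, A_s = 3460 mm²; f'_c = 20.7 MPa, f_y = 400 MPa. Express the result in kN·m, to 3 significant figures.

M_n ≈ 463 kN·m

T = A_s f_y = 3460 × 400 = 1384000 N = 1384 kN.
From C = T: a = T/(0.85 f'_c b) = 1384000/(0.85 × 20.7 × 435) = 180.82 mm.
M_n = T(d − a/2) = 1384 kN × (425 − 90.41) mm = 463.07 kN·m.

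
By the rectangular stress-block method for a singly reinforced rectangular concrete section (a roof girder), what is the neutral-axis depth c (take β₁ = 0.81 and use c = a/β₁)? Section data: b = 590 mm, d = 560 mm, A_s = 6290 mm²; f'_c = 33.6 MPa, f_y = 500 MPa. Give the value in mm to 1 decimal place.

T = A_s f_y = 6290 × 500 = 3145000 N = 3145 kN.
Setting C = 0.85 f'_c a b equal to T: a = 3145000/(0.85 × 33.6 × 590) = 186.642 mm.
With β₁ = 0.81, c = a/β₁ = 186.642/0.81 = 230.4 mm.

c ≈ 230.4 mm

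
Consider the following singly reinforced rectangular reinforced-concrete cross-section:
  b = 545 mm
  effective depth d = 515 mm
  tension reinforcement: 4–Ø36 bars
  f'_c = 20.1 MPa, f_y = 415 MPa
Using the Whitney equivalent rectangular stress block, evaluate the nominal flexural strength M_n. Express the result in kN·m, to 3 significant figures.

M_n ≈ 717 kN·m

A_s = 4 × 1018 = 4072 mm².
T = A_s f_y = 4072 × 415 = 1689880 N = 1689.88 kN.
From C = T: a = T/(0.85 f'_c b) = 1689880/(0.85 × 20.1 × 545) = 181.49 mm.
M_n = T(d − a/2) = 1689.88 kN × (515 − 90.745) mm = 716.94 kN·m.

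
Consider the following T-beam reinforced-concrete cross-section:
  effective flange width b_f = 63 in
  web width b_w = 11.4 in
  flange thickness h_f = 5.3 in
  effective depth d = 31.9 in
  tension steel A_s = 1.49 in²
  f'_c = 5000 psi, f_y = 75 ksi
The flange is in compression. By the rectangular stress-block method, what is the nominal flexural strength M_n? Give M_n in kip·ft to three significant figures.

Tension: T = A_s f_y = 1.49 × 75 = 111.75 kips.
Try a within the flange: a = T/(0.85 f'_c b_f) = 111.75/(0.85 × 5 × 63) = 0.417 in.
Since a = 0.417 ≤ h_f = 5.3 in, the stress block lies entirely in the flange; analyse as a rectangular beam of width b_f.
M_n = T(d − a/2) = 111.75 × (31.9 − 0.2085) = 3541.5 kip·in.
M_n = 3541.5/12 = 295.13 kip·ft.

M_n ≈ 295 kip·ft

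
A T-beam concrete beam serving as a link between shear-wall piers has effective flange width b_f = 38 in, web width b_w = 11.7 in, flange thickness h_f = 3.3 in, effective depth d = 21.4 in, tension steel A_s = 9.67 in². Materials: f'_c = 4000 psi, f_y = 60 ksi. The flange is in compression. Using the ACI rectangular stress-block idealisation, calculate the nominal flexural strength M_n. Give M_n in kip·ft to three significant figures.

Tension: T = A_s f_y = 9.67 × 60 = 580.2 kips.
Try a within the flange: a = T/(0.85 f'_c b_f) = 580.2/(0.85 × 4 × 38) = 4.491 in.
a = 4.491 > h_f = 3.3 in: the block extends into the web. Split into flange-overhang and web parts.
C_f = 0.85 f'_c (b_f − b_w) h_f = 0.85 × 4 × (38 − 11.7) × 3.3 = 295.1 kips.
Remaining web compression depth: a_w = (T − C_f)/(0.85 f'_c b_w) = (580.2 − 295.1)/(0.85 × 4 × 11.7) = 7.167 in.
M_n = C_f(d − h_f/2) + (T − C_f)(d − a_w/2) = 295.1 × (21.4 − 1.65) + 285.1 × (21.4 − 3.5835) = 5828.2 + 5079.5 = 10907.7 kip·in.
M_n = 10907.7/12 = 908.98 kip·ft.

M_n ≈ 909 kip·ft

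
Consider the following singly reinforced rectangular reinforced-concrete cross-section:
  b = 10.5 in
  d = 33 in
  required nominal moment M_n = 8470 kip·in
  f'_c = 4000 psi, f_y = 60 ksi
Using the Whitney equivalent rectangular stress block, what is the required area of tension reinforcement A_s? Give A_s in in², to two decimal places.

A_s ≈ 4.89 in²

From M_n = 0.85 f'_c a b (d − a/2):
a = d − √(d² − 2M_n/(0.85 f'_c b)) = 33 − √(33² − 2 × 8470/(0.85 × 4 × 10.5)) = 8.211 in.
A_s = 0.85 f'_c a b / f_y = 0.85 × 4 × 8.211 × 10.5 / 60 = 4.886 in².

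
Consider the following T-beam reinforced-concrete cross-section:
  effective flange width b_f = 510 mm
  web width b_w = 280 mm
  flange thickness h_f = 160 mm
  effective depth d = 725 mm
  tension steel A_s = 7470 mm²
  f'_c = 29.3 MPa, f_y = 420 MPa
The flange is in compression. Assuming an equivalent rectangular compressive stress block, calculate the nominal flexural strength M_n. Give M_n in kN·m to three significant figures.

M_n ≈ 1850 kN·m

Tension: T = A_s f_y = 7470 × 420 = 3137400 N.
Try a within the flange: a = T/(0.85 f'_c b_f) = 3137400/(0.85 × 29.3 × 510) = 247.01 mm.
a = 247.01 > h_f = 160 mm: the block extends into the web. Split into flange-overhang and web parts.
C_f = 0.85 f'_c (b_f − b_w) h_f = 0.85 × 29.3 × (510 − 280) × 160 = 916504 N.
Remaining web compression depth: a_w = (T − C_f)/(0.85 f'_c b_w) = (3137400 − 916504)/(0.85 × 29.3 × 280) = 318.48 mm.
M_n = C_f(d − h_f/2) + (T − C_f)(d − a_w/2) = 916504 × (725 − 80) + 2220896 × (725 − 159.24) = 591.15 + 1256.49 = 1847.64 × 10⁶ N·mm.
M_n = 1847.64 kN·m.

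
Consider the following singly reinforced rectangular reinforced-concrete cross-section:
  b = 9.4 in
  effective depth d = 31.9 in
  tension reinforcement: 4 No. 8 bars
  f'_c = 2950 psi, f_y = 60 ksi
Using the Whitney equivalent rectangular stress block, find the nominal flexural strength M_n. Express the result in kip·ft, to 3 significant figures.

M_n ≈ 440 kip·ft

A_s = 4 × 0.79 = 3.16 in².
T = A_s f_y = 3.16 × 60 = 189.6 kips.
a = T/(0.85 f'_c b) = 189.6/(0.85 × 2.95 × 9.4) = 8.044 in.
M_n = T(d − a/2) = 189.6 × (31.9 − 4.022) = 5285.7 kip·in = 5285.7/12 = 440.48 kip·ft.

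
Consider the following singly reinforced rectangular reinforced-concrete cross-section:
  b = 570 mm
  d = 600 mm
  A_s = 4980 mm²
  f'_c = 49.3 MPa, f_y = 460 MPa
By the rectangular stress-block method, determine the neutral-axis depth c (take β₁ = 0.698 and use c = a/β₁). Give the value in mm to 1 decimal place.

c ≈ 137.4 mm

T = A_s f_y = 4980 × 460 = 2290800 N = 2290.8 kN.
Setting C = 0.85 f'_c a b equal to T: a = 2290800/(0.85 × 49.3 × 570) = 95.906 mm.
With β₁ = 0.698, c = a/β₁ = 95.906/0.698 = 137.4 mm.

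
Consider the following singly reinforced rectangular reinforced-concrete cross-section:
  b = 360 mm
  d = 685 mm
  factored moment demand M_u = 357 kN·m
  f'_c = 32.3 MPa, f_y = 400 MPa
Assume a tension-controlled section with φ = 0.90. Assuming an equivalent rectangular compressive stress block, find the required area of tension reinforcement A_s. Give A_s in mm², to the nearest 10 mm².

A_s ≈ 1520 mm²

M_n = M_u/φ = 357/0.90 = 396.667 kN·m.
With M_n = 0.85 f'_c a b (d − a/2), solve the quadratic for a:
a = d − √(d² − 2M_n/(0.85 f'_c b)) = 685 − √(685² − 2 × 396.667×10⁶/(0.85 × 32.3 × 360)) = 61.33 mm.
A_s = 0.85 f'_c a b / f_y = 0.85 × 32.3 × 61.33 × 360 / 400 = 1515.4 mm².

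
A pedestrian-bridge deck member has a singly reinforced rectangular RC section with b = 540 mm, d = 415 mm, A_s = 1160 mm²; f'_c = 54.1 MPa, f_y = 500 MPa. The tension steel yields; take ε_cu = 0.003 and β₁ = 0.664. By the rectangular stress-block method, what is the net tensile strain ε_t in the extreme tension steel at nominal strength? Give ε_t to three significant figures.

a = A_s f_y/(0.85 f'_c b) = 23.36 mm.
β₁ = 0.664, so c = a/β₁ = 23.36/0.664 = 35.18 mm.
From the linear strain diagram with ε_cu = 0.003: ε_t = 0.003 (d − c)/c = 0.003 × (415 − 35.18)/35.18 = 0.0324.
Since ε_t ≥ 0.005, the section is tension-controlled.

ε_t ≈ 0.0324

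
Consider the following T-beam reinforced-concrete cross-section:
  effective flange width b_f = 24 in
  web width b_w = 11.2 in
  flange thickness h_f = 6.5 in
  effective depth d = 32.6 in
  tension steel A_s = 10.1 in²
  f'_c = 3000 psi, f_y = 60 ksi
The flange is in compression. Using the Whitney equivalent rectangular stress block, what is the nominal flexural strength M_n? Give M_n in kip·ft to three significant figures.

Tension: T = A_s f_y = 10.1 × 60 = 606 kips.
Try a within the flange: a = T/(0.85 f'_c b_f) = 606/(0.85 × 3 × 24) = 9.902 in.
a = 9.902 > h_f = 6.5 in: the block extends into the web. Split into flange-overhang and web parts.
C_f = 0.85 f'_c (b_f − b_w) h_f = 0.85 × 3 × (24 − 11.2) × 6.5 = 212.2 kips.
Remaining web compression depth: a_w = (T − C_f)/(0.85 f'_c b_w) = (606 − 212.2)/(0.85 × 3 × 11.2) = 13.789 in.
M_n = C_f(d − h_f/2) + (T − C_f)(d − a_w/2) = 212.2 × (32.6 − 3.25) + 393.8 × (32.6 − 6.8945) = 6228.1 + 10122.8 = 16350.9 kip·in.
M_n = 16350.9/12 = 1362.58 kip·ft.

M_n ≈ 1360 kip·ft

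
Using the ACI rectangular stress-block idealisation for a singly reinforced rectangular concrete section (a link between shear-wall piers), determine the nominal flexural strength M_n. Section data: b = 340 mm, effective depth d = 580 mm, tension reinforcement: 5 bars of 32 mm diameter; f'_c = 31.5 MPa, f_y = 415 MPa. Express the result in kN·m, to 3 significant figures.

A_s = 5 × 804 = 4020 mm².
T = A_s f_y = 4020 × 415 = 1668300 N = 1668.3 kN.
From C = T: a = T/(0.85 f'_c b) = 1668300/(0.85 × 31.5 × 340) = 183.26 mm.
M_n = T(d − a/2) = 1668.3 kN × (580 − 91.63) mm = 814.75 kN·m.

M_n ≈ 815 kN·m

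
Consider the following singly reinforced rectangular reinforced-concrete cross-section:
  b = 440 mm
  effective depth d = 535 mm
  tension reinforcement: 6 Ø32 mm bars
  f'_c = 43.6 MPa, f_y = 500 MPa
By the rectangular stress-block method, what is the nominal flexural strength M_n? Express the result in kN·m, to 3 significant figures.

M_n ≈ 1110 kN·m

A_s = 6 × 804 = 4824 mm².
T = A_s f_y = 4824 × 500 = 2412000 N = 2412 kN.
From C = T: a = T/(0.85 f'_c b) = 2412000/(0.85 × 43.6 × 440) = 147.92 mm.
M_n = T(d − a/2) = 2412 kN × (535 − 73.96) mm = 1112.03 kN·m.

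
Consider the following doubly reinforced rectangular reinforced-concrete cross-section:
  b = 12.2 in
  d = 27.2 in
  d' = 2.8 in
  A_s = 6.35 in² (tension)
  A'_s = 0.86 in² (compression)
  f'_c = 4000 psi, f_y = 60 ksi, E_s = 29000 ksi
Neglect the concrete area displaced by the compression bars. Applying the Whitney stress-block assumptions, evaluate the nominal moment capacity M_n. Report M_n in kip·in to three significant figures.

Assume both steels yield.
a = (A_s − A'_s) f_y/(0.85 f'_c b) = (6.35 − 0.86) × 60/(0.85 × 4 × 12.2) = 7.941 in.
c = a/β₁ = 7.941/0.85 = 9.342 in; ε'_s = 0.003(c − d')/c = 0.0021 ≥ ε_y = 0.0021, so the compression steel yields.
M_n = (A_s − A'_s) f_y (d − a/2) + A'_s f_y (d − d') = 329.4 × (27.2 − 3.9705) + 51.6 × (27.2 − 2.8) = 7651.8 + 1259.0 = 8910.8 kip·in.

M_n ≈ 8910 kip·in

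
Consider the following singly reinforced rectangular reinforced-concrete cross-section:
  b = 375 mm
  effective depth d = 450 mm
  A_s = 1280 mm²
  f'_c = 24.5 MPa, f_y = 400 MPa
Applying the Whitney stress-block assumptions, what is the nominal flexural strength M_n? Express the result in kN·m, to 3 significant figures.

T = A_s f_y = 1280 × 400 = 512000 N = 512 kN.
From C = T: a = T/(0.85 f'_c b) = 512000/(0.85 × 24.5 × 375) = 65.56 mm.
M_n = T(d − a/2) = 512 kN × (450 − 32.78) mm = 213.62 kN·m.

M_n ≈ 214 kN·m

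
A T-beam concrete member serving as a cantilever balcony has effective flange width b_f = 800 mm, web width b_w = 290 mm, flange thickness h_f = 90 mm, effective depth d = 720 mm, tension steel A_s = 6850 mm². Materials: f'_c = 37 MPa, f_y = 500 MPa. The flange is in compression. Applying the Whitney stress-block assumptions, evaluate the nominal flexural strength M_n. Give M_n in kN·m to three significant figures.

Tension: T = A_s f_y = 6850 × 500 = 3425000 N.
Try a within the flange: a = T/(0.85 f'_c b_f) = 3425000/(0.85 × 37 × 800) = 136.13 mm.
a = 136.13 > h_f = 90 mm: the block extends into the web. Split into flange-overhang and web parts.
C_f = 0.85 f'_c (b_f − b_w) h_f = 0.85 × 37 × (800 − 290) × 90 = 1443555 N.
Remaining web compression depth: a_w = (T − C_f)/(0.85 f'_c b_w) = (3425000 − 1443555)/(0.85 × 37 × 290) = 217.25 mm.
M_n = C_f(d − h_f/2) + (T − C_f)(d − a_w/2) = 1443555 × (720 − 45) + 1981445 × (720 − 108.625) = 974.40 + 1211.41 = 2185.81 × 10⁶ N·mm.
M_n = 2185.81 kN·m.

M_n ≈ 2190 kN·m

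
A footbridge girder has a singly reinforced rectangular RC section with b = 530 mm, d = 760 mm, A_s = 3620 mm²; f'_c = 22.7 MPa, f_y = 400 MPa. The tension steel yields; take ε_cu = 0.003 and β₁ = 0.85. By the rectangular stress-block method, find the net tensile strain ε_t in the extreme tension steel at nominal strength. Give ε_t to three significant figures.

a = A_s f_y/(0.85 f'_c b) = 141.59 mm.
β₁ = 0.85, so c = a/β₁ = 141.59/0.85 = 166.58 mm.
From the linear strain diagram with ε_cu = 0.003: ε_t = 0.003 (d − c)/c = 0.003 × (760 − 166.58)/166.58 = 0.0107.
Since ε_t ≥ 0.005, the section is tension-controlled.

ε_t ≈ 0.0107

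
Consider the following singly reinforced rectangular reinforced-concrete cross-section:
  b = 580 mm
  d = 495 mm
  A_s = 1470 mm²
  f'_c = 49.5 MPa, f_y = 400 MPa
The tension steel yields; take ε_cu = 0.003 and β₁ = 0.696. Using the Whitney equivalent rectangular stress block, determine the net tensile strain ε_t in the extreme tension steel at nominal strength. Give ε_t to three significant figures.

ε_t ≈ 0.0399

a = A_s f_y/(0.85 f'_c b) = 24.09 mm.
β₁ = 0.696, so c = a/β₁ = 24.09/0.696 = 34.61 mm.
From the linear strain diagram with ε_cu = 0.003: ε_t = 0.003 (d − c)/c = 0.003 × (495 − 34.61)/34.61 = 0.0399.
Since ε_t ≥ 0.005, the section is tension-controlled.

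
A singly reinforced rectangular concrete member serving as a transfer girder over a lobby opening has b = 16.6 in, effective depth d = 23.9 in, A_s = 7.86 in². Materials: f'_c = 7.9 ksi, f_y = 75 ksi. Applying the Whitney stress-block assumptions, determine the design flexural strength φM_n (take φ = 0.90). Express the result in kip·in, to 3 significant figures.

T = A_s f_y = 7.86 × 75 = 589.5 kips.
a = T/(0.85 f'_c b) = 589.5/(0.85 × 7.9 × 16.6) = 5.288 in.
M_n = T(d − a/2) = 589.5 × (23.9 − 2.644) = 12530.4 kip·in.
φM_n = 0.90 × 12530.4 = 11277.4 kip·in.

φM_n ≈ 11300 kip·in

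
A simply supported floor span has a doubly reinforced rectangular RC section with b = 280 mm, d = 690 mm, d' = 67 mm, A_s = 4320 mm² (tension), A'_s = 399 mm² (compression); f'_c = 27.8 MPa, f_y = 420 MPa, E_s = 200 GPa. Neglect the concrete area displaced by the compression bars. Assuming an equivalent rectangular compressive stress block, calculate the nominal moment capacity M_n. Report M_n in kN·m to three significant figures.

M_n ≈ 1040 kN·m

Assume both tension and compression steel yield.
Net tension couple steel: A_s − A'_s = 3921 mm².
a = (A_s − A'_s) f_y / (0.85 f'_c b) = 1646820/(0.85 × 27.8 × 280) = 248.90 mm.
c = a/β₁ = 248.90/0.85 = 292.82 mm; ε'_s = 0.003(c − d')/c = 0.0023 ≥ f_y/E_s = 0.0021, so compression steel does yield.
M_n = (A_s − A'_s) f_y (d − a/2) + A'_s f_y (d − d') = [1646820 × (690 − 124.45) + 167580 × (690 − 67)] × 10⁻⁶ = 931.36 + 104.40 = 1035.76 kN·m.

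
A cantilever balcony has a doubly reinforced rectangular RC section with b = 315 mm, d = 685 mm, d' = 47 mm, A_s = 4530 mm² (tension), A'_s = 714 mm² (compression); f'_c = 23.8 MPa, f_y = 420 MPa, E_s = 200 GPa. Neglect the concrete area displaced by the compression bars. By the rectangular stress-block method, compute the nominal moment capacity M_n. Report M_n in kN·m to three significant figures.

M_n ≈ 1090 kN·m

Assume both tension and compression steel yield.
Net tension couple steel: A_s − A'_s = 3816 mm².
a = (A_s − A'_s) f_y / (0.85 f'_c b) = 1602720/(0.85 × 23.8 × 315) = 251.51 mm.
c = a/β₁ = 251.51/0.85 = 295.89 mm; ε'_s = 0.003(c − d')/c = 0.0025 ≥ f_y/E_s = 0.0021, so compression steel does yield.
M_n = (A_s − A'_s) f_y (d − a/2) + A'_s f_y (d − d') = [1602720 × (685 − 125.755) + 299880 × (685 − 47)] × 10⁻⁶ = 896.31 + 191.32 = 1087.63 kN·m.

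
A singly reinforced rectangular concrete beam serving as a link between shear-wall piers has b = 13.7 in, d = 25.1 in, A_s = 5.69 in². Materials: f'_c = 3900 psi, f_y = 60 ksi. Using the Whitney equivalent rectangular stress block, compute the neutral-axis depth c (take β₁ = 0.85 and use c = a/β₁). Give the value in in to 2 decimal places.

T = A_s f_y = 5.69 × 60 = 341.4 kips.
a = T/(0.85 f'_c b) = 341.4/(0.85 × 3.9 × 13.7) = 7.5173 in.
With β₁ = 0.85, c = a/β₁ = 7.5173/0.85 = 8.84 in.

c ≈ 8.84 in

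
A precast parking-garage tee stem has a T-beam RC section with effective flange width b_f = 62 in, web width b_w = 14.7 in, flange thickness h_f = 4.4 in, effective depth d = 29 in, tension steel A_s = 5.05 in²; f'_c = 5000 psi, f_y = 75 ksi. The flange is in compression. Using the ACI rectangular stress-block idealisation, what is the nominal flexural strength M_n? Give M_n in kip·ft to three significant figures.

Tension: T = A_s f_y = 5.05 × 75 = 378.75 kips.
Try a within the flange: a = T/(0.85 f'_c b_f) = 378.75/(0.85 × 5 × 62) = 1.437 in.
Since a = 1.437 ≤ h_f = 4.4 in, the stress block lies entirely in the flange; analyse as a rectangular beam of width b_f.
M_n = T(d − a/2) = 378.75 × (29 − 0.7185) = 10711.6 kip·in.
M_n = 10711.6/12 = 892.63 kip·ft.

M_n ≈ 893 kip·ft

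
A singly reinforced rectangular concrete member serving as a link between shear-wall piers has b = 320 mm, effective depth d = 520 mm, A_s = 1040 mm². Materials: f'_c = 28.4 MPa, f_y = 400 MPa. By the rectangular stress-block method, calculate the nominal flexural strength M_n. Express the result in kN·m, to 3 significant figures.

M_n ≈ 205 kN·m

T = A_s f_y = 1040 × 400 = 416000 N = 416 kN.
From C = T: a = T/(0.85 f'_c b) = 416000/(0.85 × 28.4 × 320) = 53.85 mm.
M_n = T(d − a/2) = 416 kN × (520 − 26.925) mm = 205.12 kN·m.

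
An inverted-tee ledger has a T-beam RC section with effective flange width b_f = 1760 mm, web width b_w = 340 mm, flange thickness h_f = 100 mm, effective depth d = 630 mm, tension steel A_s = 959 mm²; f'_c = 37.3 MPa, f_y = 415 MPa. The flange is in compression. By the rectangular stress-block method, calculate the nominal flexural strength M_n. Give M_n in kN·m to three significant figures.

M_n ≈ 249 kN·m

Tension: T = A_s f_y = 959 × 415 = 397985 N.
Try a within the flange: a = T/(0.85 f'_c b_f) = 397985/(0.85 × 37.3 × 1760) = 7.13 mm.
Since a = 7.13 ≤ h_f = 100 mm, the stress block lies entirely in the flange; analyse as a rectangular beam of width b_f.
M_n = T(d − a/2) = 397985 × (630 − 3.565) = 249.31 × 10⁶ N·mm.
M_n = 249.31 kN·m.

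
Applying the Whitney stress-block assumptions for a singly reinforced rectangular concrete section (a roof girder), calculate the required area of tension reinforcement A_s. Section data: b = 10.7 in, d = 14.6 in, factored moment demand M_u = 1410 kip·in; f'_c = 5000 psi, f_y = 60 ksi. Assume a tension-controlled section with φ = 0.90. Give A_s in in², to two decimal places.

M_n = M_u/φ = 1410/0.90 = 1566.67 kip·in.
From M_n = 0.85 f'_c a b (d − a/2):
a = d − √(d² − 2M_n/(0.85 f'_c b)) = 14.6 − √(14.6² − 2 × 1566.67/(0.85 × 5 × 10.7)) = 2.589 in.
A_s = 0.85 f'_c a b / f_y = 0.85 × 5 × 2.589 × 10.7 / 60 = 1.962 in².

A_s ≈ 1.96 in²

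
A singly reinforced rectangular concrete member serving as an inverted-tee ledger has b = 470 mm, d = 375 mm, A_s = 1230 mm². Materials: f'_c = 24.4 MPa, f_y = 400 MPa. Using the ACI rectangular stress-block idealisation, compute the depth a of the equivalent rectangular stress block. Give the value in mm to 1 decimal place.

a ≈ 50.5 mm

T = A_s f_y = 1230 × 400 = 492000 N = 492 kN.
Setting C = 0.85 f'_c a b equal to T: a = 492000/(0.85 × 24.4 × 470) = 50.5 mm.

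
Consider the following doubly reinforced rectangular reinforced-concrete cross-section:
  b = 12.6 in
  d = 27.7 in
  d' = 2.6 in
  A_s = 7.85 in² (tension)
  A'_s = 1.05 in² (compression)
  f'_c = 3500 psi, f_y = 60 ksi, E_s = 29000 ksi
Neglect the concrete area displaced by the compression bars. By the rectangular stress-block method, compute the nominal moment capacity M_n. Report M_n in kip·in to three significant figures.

M_n ≈ 10700 kip·in

Assume both steels yield.
a = (A_s − A'_s) f_y/(0.85 f'_c b) = (7.85 − 1.05) × 60/(0.85 × 3.5 × 12.6) = 10.884 in.
c = a/β₁ = 10.884/0.85 = 12.805 in; ε'_s = 0.003(c − d')/c = 0.0024 ≥ ε_y = 0.0021, so the compression steel yields.
M_n = (A_s − A'_s) f_y (d − a/2) + A'_s f_y (d − d') = 408 × (27.7 − 5.442) + 63 × (27.7 − 2.6) = 9081.3 + 1581.3 = 10662.6 kip·in.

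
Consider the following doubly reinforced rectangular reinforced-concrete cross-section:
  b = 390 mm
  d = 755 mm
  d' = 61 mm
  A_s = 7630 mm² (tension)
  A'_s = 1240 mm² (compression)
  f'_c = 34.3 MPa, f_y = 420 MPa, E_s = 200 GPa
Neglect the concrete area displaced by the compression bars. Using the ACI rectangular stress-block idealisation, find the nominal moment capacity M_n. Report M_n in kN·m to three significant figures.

Assume both tension and compression steel yield.
Net tension couple steel: A_s − A'_s = 6390 mm².
a = (A_s − A'_s) f_y / (0.85 f'_c b) = 2683800/(0.85 × 34.3 × 390) = 236.03 mm.
c = a/β₁ = 236.03/0.805 = 293.20 mm; ε'_s = 0.003(c − d')/c = 0.0024 ≥ f_y/E_s = 0.0021, so compression steel does yield.
M_n = (A_s − A'_s) f_y (d − a/2) + A'_s f_y (d − d') = [2683800 × (755 − 118.015) + 520800 × (755 − 61)] × 10⁻⁶ = 1709.54 + 361.44 = 2070.98 kN·m.

M_n ≈ 2070 kN·m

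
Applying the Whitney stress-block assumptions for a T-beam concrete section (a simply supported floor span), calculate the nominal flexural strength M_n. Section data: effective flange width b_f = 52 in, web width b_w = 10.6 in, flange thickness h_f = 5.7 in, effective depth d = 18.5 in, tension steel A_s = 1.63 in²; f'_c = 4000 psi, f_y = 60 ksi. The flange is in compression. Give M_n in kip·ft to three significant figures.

Tension: T = A_s f_y = 1.63 × 60 = 97.8 kips.
Try a within the flange: a = T/(0.85 f'_c b_f) = 97.8/(0.85 × 4 × 52) = 0.553 in.
Since a = 0.553 ≤ h_f = 5.7 in, the stress block lies entirely in the flange; analyse as a rectangular beam of width b_f.
M_n = T(d − a/2) = 97.8 × (18.5 − 0.2765) = 1782.3 kip·in.
M_n = 1782.3/12 = 148.53 kip·ft.

M_n ≈ 149 kip·ft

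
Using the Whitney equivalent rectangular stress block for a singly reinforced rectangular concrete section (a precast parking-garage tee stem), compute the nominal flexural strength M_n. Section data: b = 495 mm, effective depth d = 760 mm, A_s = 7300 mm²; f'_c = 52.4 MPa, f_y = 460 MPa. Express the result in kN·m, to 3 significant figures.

M_n ≈ 2300 kN·m

T = A_s f_y = 7300 × 460 = 3358000 N = 3358 kN.
From C = T: a = T/(0.85 f'_c b) = 3358000/(0.85 × 52.4 × 495) = 152.31 mm.
M_n = T(d − a/2) = 3358 kN × (760 − 76.155) mm = 2296.35 kN·m.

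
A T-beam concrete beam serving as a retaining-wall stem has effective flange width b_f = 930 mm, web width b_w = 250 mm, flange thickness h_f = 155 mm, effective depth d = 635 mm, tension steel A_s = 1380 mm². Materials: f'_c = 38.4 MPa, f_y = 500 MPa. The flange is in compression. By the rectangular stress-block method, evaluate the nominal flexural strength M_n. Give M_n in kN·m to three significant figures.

Tension: T = A_s f_y = 1380 × 500 = 690000 N.
Try a within the flange: a = T/(0.85 f'_c b_f) = 690000/(0.85 × 38.4 × 930) = 22.73 mm.
Since a = 22.73 ≤ h_f = 155 mm, the stress block lies entirely in the flange; analyse as a rectangular beam of width b_f.
M_n = T(d − a/2) = 690000 × (635 − 11.365) = 430.31 × 10⁶ N·mm.
M_n = 430.31 kN·m.

M_n ≈ 430 kN·m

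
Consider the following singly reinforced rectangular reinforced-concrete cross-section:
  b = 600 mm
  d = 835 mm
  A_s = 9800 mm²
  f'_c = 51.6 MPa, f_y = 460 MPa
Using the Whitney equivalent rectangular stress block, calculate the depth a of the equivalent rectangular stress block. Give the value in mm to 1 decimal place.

T = A_s f_y = 9800 × 460 = 4508000 N = 4508 kN.
Setting C = 0.85 f'_c a b equal to T: a = 4508000/(0.85 × 51.6 × 600) = 171.3 mm.

a ≈ 171.3 mm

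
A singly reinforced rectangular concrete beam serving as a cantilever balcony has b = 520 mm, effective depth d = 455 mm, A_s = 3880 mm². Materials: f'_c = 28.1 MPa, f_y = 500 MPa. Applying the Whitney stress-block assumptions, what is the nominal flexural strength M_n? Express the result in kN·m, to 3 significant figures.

M_n ≈ 731 kN·m

T = A_s f_y = 3880 × 500 = 1940000 N = 1940 kN.
From C = T: a = T/(0.85 f'_c b) = 1940000/(0.85 × 28.1 × 520) = 156.20 mm.
M_n = T(d − a/2) = 1940 kN × (455 − 78.1) mm = 731.19 kN·m.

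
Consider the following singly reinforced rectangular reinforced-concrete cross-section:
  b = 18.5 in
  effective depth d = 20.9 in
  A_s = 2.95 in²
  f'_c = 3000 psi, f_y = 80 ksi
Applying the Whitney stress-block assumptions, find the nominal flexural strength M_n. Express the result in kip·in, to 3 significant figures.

T = A_s f_y = 2.95 × 80 = 236 kips.
a = T/(0.85 f'_c b) = 236/(0.85 × 3 × 18.5) = 5.003 in.
M_n = T(d − a/2) = 236 × (20.9 − 2.5015) = 4342.0 kip·in.

M_n ≈ 4340 kip·in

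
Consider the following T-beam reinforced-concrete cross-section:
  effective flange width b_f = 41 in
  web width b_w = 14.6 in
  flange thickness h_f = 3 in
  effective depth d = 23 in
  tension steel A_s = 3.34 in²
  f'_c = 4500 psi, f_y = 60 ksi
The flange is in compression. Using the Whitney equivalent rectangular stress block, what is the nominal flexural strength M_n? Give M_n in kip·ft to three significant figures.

Tension: T = A_s f_y = 3.34 × 60 = 200.4 kips.
Try a within the flange: a = T/(0.85 f'_c b_f) = 200.4/(0.85 × 4.5 × 41) = 1.278 in.
Since a = 1.278 ≤ h_f = 3 in, the stress block lies entirely in the flange; analyse as a rectangular beam of width b_f.
M_n = T(d − a/2) = 200.4 × (23 − 0.639) = 4481.1 kip·in.
M_n = 4481.1/12 = 373.43 kip·ft.

M_n ≈ 373 kip·ft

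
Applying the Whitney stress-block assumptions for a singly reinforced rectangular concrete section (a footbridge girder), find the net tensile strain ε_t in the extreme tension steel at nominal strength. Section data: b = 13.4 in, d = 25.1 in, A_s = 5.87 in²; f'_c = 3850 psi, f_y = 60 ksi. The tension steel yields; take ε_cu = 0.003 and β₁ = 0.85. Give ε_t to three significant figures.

a = A_s f_y/(0.85 f'_c b) = 8.032 in.
β₁ = 0.85, so c = a/β₁ = 8.032/0.85 = 9.449 in.
From the linear strain diagram with ε_cu = 0.003: ε_t = 0.003 (d − c)/c = 0.003 × (25.1 − 9.449)/9.449 = 0.00497.
ε_t is between 0.004 and 0.005 — transition zone.

ε_t ≈ 0.00497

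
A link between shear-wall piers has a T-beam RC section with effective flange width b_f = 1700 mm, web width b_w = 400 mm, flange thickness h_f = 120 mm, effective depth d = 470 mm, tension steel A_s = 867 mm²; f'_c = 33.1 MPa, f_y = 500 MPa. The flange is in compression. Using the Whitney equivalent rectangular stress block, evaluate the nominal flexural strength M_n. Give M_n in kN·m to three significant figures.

M_n ≈ 202 kN·m

Tension: T = A_s f_y = 867 × 500 = 433500 N.
Try a within the flange: a = T/(0.85 f'_c b_f) = 433500/(0.85 × 33.1 × 1700) = 9.06 mm.
Since a = 9.06 ≤ h_f = 120 mm, the stress block lies entirely in the flange; analyse as a rectangular beam of width b_f.
M_n = T(d − a/2) = 433500 × (470 − 4.53) = 201.78 × 10⁶ N·mm.
M_n = 201.78 kN·m.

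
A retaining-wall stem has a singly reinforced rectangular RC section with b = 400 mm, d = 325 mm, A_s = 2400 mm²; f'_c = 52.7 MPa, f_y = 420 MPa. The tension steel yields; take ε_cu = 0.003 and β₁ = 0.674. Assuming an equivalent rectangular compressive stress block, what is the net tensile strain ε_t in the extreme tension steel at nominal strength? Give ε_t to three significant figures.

ε_t ≈ 0.00868

a = A_s f_y/(0.85 f'_c b) = 56.26 mm.
β₁ = 0.674, so c = a/β₁ = 56.26/0.674 = 83.47 mm.
From the linear strain diagram with ε_cu = 0.003: ε_t = 0.003 (d − c)/c = 0.003 × (325 − 83.47)/83.47 = 0.00868.
Since ε_t ≥ 0.005, the section is tension-controlled.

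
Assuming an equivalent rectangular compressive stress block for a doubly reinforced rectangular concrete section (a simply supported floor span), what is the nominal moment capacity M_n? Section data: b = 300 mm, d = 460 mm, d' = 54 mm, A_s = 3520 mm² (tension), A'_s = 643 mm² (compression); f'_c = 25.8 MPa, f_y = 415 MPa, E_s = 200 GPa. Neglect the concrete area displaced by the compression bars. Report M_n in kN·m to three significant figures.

Assume both tension and compression steel yield.
Net tension couple steel: A_s − A'_s = 2877 mm².
a = (A_s − A'_s) f_y / (0.85 f'_c b) = 1193955/(0.85 × 25.8 × 300) = 181.48 mm.
c = a/β₁ = 181.48/0.85 = 213.51 mm; ε'_s = 0.003(c − d')/c = 0.0022 ≥ f_y/E_s = 0.0021, so compression steel does yield.
M_n = (A_s − A'_s) f_y (d − a/2) + A'_s f_y (d − d') = [1193955 × (460 − 90.74) + 266845 × (460 − 54)] × 10⁻⁶ = 440.88 + 108.34 = 549.22 kN·m.

M_n ≈ 549 kN·m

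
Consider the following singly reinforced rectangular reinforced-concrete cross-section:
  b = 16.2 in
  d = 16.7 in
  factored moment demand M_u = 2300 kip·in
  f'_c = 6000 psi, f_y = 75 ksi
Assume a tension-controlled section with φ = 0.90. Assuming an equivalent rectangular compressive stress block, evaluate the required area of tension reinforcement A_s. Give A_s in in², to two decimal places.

M_n = M_u/φ = 2300/0.90 = 2555.56 kip·in.
From M_n = 0.85 f'_c a b (d − a/2):
a = d − √(d² − 2M_n/(0.85 f'_c b)) = 16.7 − √(16.7² − 2 × 2555.56/(0.85 × 6 × 16.2)) = 1.968 in.
A_s = 0.85 f'_c a b / f_y = 0.85 × 6 × 1.968 × 16.2 / 75 = 2.168 in².

A_s ≈ 2.17 in²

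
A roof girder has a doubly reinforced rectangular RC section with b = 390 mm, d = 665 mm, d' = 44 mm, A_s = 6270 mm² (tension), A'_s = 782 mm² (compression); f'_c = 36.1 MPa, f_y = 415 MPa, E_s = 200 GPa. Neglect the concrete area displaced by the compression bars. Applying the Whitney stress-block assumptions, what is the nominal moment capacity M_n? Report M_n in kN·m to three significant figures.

Assume both tension and compression steel yield.
Net tension couple steel: A_s − A'_s = 5488 mm².
a = (A_s − A'_s) f_y / (0.85 f'_c b) = 2277520/(0.85 × 36.1 × 390) = 190.31 mm.
c = a/β₁ = 190.31/0.792 = 240.29 mm; ε'_s = 0.003(c − d')/c = 0.0025 ≥ f_y/E_s = 0.0021, so compression steel does yield.
M_n = (A_s − A'_s) f_y (d − a/2) + A'_s f_y (d − d') = [2277520 × (665 − 95.155) + 324530 × (665 − 44)] × 10⁻⁶ = 1297.83 + 201.53 = 1499.36 kN·m.

M_n ≈ 1500 kN·m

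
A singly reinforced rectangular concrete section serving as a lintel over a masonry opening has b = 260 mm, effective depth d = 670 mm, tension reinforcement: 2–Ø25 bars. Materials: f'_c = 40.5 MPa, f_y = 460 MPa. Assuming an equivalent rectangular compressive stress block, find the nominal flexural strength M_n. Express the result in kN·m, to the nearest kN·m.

M_n ≈ 291 kN·m

A_s = 2 × 491 = 982 mm².
T = A_s f_y = 982 × 460 = 451720 N = 451.72 kN.
From C = T: a = T/(0.85 f'_c b) = 451720/(0.85 × 40.5 × 260) = 50.47 mm.
M_n = T(d − a/2) = 451.72 kN × (670 − 25.235) mm = 291.25 kN·m.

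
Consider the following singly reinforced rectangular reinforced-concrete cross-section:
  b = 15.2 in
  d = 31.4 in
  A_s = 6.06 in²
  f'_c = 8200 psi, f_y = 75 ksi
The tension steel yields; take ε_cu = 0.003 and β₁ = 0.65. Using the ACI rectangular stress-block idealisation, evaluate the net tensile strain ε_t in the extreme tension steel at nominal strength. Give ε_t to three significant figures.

ε_t ≈ 0.0113

a = A_s f_y/(0.85 f'_c b) = 4.290 in.
β₁ = 0.65, so c = a/β₁ = 4.290/0.65 = 6.600 in.
From the linear strain diagram with ε_cu = 0.003: ε_t = 0.003 (d − c)/c = 0.003 × (31.4 − 6.600)/6.600 = 0.0113.
Since ε_t ≥ 0.005, the section is tension-controlled.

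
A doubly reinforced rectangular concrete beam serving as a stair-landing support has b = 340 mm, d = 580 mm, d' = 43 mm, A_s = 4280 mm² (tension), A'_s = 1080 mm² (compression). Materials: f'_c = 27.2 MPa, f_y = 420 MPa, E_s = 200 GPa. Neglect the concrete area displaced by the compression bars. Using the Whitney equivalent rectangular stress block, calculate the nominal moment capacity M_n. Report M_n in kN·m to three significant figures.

Assume both tension and compression steel yield.
Net tension couple steel: A_s − A'_s = 3200 mm².
a = (A_s − A'_s) f_y / (0.85 f'_c b) = 1344000/(0.85 × 27.2 × 340) = 170.97 mm.
c = a/β₁ = 170.97/0.85 = 201.14 mm; ε'_s = 0.003(c − d')/c = 0.0024 ≥ f_y/E_s = 0.0021, so compression steel does yield.
M_n = (A_s − A'_s) f_y (d − a/2) + A'_s f_y (d − d') = [1344000 × (580 − 85.485) + 453600 × (580 − 43)] × 10⁻⁶ = 664.63 + 243.58 = 908.21 kN·m.

M_n ≈ 908 kN·m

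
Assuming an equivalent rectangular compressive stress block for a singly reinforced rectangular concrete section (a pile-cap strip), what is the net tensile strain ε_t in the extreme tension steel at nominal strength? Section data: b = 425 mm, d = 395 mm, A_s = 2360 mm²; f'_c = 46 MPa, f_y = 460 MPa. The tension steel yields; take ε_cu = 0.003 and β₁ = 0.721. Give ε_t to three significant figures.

a = A_s f_y/(0.85 f'_c b) = 65.33 mm.
β₁ = 0.721, so c = a/β₁ = 65.33/0.721 = 90.61 mm.
From the linear strain diagram with ε_cu = 0.003: ε_t = 0.003 (d − c)/c = 0.003 × (395 − 90.61)/90.61 = 0.0101.
Since ε_t ≥ 0.005, the section is tension-controlled.

ε_t ≈ 0.0101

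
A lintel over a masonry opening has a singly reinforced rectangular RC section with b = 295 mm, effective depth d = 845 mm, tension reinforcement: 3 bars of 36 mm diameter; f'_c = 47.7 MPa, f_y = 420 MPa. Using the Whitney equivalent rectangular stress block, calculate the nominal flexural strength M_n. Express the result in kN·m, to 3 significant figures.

A_s = 3 × 1018 = 3054 mm².
T = A_s f_y = 3054 × 420 = 1282680 N = 1282.68 kN.
From C = T: a = T/(0.85 f'_c b) = 1282680/(0.85 × 47.7 × 295) = 107.24 mm.
M_n = T(d − a/2) = 1282.68 kN × (845 − 53.62) mm = 1015.09 kN·m.

M_n ≈ 1020 kN·m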